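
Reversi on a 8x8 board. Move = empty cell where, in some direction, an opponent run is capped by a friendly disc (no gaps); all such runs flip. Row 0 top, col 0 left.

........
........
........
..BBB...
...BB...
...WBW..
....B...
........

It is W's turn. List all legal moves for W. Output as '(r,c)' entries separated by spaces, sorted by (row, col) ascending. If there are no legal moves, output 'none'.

(2,1): no bracket -> illegal
(2,2): flips 2 -> legal
(2,3): flips 2 -> legal
(2,4): no bracket -> illegal
(2,5): no bracket -> illegal
(3,1): no bracket -> illegal
(3,5): flips 1 -> legal
(4,1): no bracket -> illegal
(4,2): no bracket -> illegal
(4,5): no bracket -> illegal
(5,2): no bracket -> illegal
(6,3): no bracket -> illegal
(6,5): no bracket -> illegal
(7,3): flips 1 -> legal
(7,4): no bracket -> illegal
(7,5): flips 1 -> legal

Answer: (2,2) (2,3) (3,5) (7,3) (7,5)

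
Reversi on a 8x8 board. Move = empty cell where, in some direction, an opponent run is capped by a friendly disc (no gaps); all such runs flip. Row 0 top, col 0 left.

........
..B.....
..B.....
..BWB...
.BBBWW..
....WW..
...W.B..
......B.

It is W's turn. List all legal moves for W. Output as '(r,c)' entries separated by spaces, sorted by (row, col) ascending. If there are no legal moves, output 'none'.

(0,1): no bracket -> illegal
(0,2): no bracket -> illegal
(0,3): no bracket -> illegal
(1,1): flips 1 -> legal
(1,3): no bracket -> illegal
(2,1): flips 2 -> legal
(2,3): flips 1 -> legal
(2,4): flips 1 -> legal
(2,5): no bracket -> illegal
(3,0): no bracket -> illegal
(3,1): flips 1 -> legal
(3,5): flips 1 -> legal
(4,0): flips 3 -> legal
(5,0): no bracket -> illegal
(5,1): flips 1 -> legal
(5,2): no bracket -> illegal
(5,3): flips 1 -> legal
(5,6): no bracket -> illegal
(6,4): no bracket -> illegal
(6,6): no bracket -> illegal
(6,7): no bracket -> illegal
(7,4): no bracket -> illegal
(7,5): flips 1 -> legal
(7,7): no bracket -> illegal

Answer: (1,1) (2,1) (2,3) (2,4) (3,1) (3,5) (4,0) (5,1) (5,3) (7,5)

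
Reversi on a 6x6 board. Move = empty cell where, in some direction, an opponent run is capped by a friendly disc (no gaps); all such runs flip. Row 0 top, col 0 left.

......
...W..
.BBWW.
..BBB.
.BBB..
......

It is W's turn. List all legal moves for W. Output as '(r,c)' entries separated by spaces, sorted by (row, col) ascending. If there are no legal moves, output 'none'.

(1,0): no bracket -> illegal
(1,1): no bracket -> illegal
(1,2): no bracket -> illegal
(2,0): flips 2 -> legal
(2,5): no bracket -> illegal
(3,0): no bracket -> illegal
(3,1): flips 1 -> legal
(3,5): no bracket -> illegal
(4,0): no bracket -> illegal
(4,4): flips 1 -> legal
(4,5): flips 1 -> legal
(5,0): flips 2 -> legal
(5,1): flips 2 -> legal
(5,2): no bracket -> illegal
(5,3): flips 2 -> legal
(5,4): no bracket -> illegal

Answer: (2,0) (3,1) (4,4) (4,5) (5,0) (5,1) (5,3)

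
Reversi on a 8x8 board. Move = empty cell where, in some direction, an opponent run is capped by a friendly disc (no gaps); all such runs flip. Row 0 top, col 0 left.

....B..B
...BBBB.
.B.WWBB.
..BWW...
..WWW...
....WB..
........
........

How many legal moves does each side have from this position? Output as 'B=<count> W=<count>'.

-- B to move --
(1,2): no bracket -> illegal
(2,2): flips 4 -> legal
(3,1): no bracket -> illegal
(3,5): flips 3 -> legal
(4,1): no bracket -> illegal
(4,5): no bracket -> illegal
(5,1): flips 3 -> legal
(5,2): flips 3 -> legal
(5,3): flips 4 -> legal
(6,3): no bracket -> illegal
(6,4): flips 4 -> legal
(6,5): flips 2 -> legal
B mobility = 7
-- W to move --
(0,2): flips 1 -> legal
(0,3): flips 1 -> legal
(0,5): flips 1 -> legal
(0,6): flips 1 -> legal
(1,0): flips 2 -> legal
(1,1): no bracket -> illegal
(1,2): no bracket -> illegal
(1,7): no bracket -> illegal
(2,0): no bracket -> illegal
(2,2): flips 1 -> legal
(2,7): flips 2 -> legal
(3,0): no bracket -> illegal
(3,1): flips 1 -> legal
(3,5): no bracket -> illegal
(3,6): no bracket -> illegal
(3,7): no bracket -> illegal
(4,1): flips 1 -> legal
(4,5): no bracket -> illegal
(4,6): no bracket -> illegal
(5,6): flips 1 -> legal
(6,4): no bracket -> illegal
(6,5): no bracket -> illegal
(6,6): flips 1 -> legal
W mobility = 11

Answer: B=7 W=11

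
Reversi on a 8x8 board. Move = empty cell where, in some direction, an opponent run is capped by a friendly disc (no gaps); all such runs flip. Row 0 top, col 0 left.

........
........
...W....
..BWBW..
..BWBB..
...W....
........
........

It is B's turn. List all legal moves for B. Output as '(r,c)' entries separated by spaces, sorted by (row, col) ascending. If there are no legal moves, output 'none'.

(1,2): flips 1 -> legal
(1,3): no bracket -> illegal
(1,4): flips 1 -> legal
(2,2): flips 1 -> legal
(2,4): flips 1 -> legal
(2,5): flips 1 -> legal
(2,6): flips 1 -> legal
(3,6): flips 1 -> legal
(4,6): no bracket -> illegal
(5,2): flips 1 -> legal
(5,4): flips 1 -> legal
(6,2): flips 1 -> legal
(6,3): no bracket -> illegal
(6,4): flips 1 -> legal

Answer: (1,2) (1,4) (2,2) (2,4) (2,5) (2,6) (3,6) (5,2) (5,4) (6,2) (6,4)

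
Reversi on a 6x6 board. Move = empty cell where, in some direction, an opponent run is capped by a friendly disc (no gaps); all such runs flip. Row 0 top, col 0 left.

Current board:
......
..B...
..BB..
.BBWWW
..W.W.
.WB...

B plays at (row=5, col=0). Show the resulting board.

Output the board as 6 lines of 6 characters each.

Answer: ......
..B...
..BB..
.BBWWW
..W.W.
BBB...

Derivation:
Place B at (5,0); scan 8 dirs for brackets.
Dir NW: edge -> no flip
Dir N: first cell '.' (not opp) -> no flip
Dir NE: first cell '.' (not opp) -> no flip
Dir W: edge -> no flip
Dir E: opp run (5,1) capped by B -> flip
Dir SW: edge -> no flip
Dir S: edge -> no flip
Dir SE: edge -> no flip
All flips: (5,1)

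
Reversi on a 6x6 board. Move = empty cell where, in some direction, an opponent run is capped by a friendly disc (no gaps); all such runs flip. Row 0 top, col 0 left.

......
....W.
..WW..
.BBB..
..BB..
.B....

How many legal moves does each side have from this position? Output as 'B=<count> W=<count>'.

-- B to move --
(0,3): no bracket -> illegal
(0,4): no bracket -> illegal
(0,5): flips 2 -> legal
(1,1): flips 1 -> legal
(1,2): flips 1 -> legal
(1,3): flips 2 -> legal
(1,5): no bracket -> illegal
(2,1): no bracket -> illegal
(2,4): no bracket -> illegal
(2,5): no bracket -> illegal
(3,4): no bracket -> illegal
B mobility = 4
-- W to move --
(2,0): no bracket -> illegal
(2,1): no bracket -> illegal
(2,4): no bracket -> illegal
(3,0): no bracket -> illegal
(3,4): no bracket -> illegal
(4,0): flips 1 -> legal
(4,1): flips 1 -> legal
(4,4): flips 1 -> legal
(5,0): no bracket -> illegal
(5,2): flips 2 -> legal
(5,3): flips 2 -> legal
(5,4): no bracket -> illegal
W mobility = 5

Answer: B=4 W=5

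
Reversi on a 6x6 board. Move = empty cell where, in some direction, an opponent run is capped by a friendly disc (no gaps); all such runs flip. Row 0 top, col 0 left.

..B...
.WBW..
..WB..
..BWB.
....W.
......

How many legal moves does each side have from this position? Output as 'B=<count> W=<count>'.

-- B to move --
(0,0): no bracket -> illegal
(0,1): no bracket -> illegal
(0,3): flips 1 -> legal
(0,4): no bracket -> illegal
(1,0): flips 1 -> legal
(1,4): flips 1 -> legal
(2,0): flips 1 -> legal
(2,1): flips 1 -> legal
(2,4): flips 1 -> legal
(3,1): no bracket -> illegal
(3,5): no bracket -> illegal
(4,2): no bracket -> illegal
(4,3): flips 1 -> legal
(4,5): no bracket -> illegal
(5,3): no bracket -> illegal
(5,4): flips 1 -> legal
(5,5): no bracket -> illegal
B mobility = 8
-- W to move --
(0,1): no bracket -> illegal
(0,3): no bracket -> illegal
(1,4): no bracket -> illegal
(2,1): no bracket -> illegal
(2,4): flips 2 -> legal
(2,5): no bracket -> illegal
(3,1): flips 1 -> legal
(3,5): flips 1 -> legal
(4,1): no bracket -> illegal
(4,2): flips 1 -> legal
(4,3): no bracket -> illegal
(4,5): no bracket -> illegal
W mobility = 4

Answer: B=8 W=4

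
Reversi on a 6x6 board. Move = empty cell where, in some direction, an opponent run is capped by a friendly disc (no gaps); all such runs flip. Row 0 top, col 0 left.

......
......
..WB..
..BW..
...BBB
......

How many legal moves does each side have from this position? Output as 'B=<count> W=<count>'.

-- B to move --
(1,1): flips 2 -> legal
(1,2): flips 1 -> legal
(1,3): no bracket -> illegal
(2,1): flips 1 -> legal
(2,4): no bracket -> illegal
(3,1): no bracket -> illegal
(3,4): flips 1 -> legal
(4,2): no bracket -> illegal
B mobility = 4
-- W to move --
(1,2): no bracket -> illegal
(1,3): flips 1 -> legal
(1,4): no bracket -> illegal
(2,1): no bracket -> illegal
(2,4): flips 1 -> legal
(3,1): flips 1 -> legal
(3,4): no bracket -> illegal
(3,5): no bracket -> illegal
(4,1): no bracket -> illegal
(4,2): flips 1 -> legal
(5,2): no bracket -> illegal
(5,3): flips 1 -> legal
(5,4): no bracket -> illegal
(5,5): flips 1 -> legal
W mobility = 6

Answer: B=4 W=6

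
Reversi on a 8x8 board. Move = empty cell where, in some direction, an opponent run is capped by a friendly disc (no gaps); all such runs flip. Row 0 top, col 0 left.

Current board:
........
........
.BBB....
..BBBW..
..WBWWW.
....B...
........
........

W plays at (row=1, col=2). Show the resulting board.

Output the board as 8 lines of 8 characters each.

Answer: ........
..W.....
.BWW....
..WBWW..
..WBWWW.
....B...
........
........

Derivation:
Place W at (1,2); scan 8 dirs for brackets.
Dir NW: first cell '.' (not opp) -> no flip
Dir N: first cell '.' (not opp) -> no flip
Dir NE: first cell '.' (not opp) -> no flip
Dir W: first cell '.' (not opp) -> no flip
Dir E: first cell '.' (not opp) -> no flip
Dir SW: opp run (2,1), next='.' -> no flip
Dir S: opp run (2,2) (3,2) capped by W -> flip
Dir SE: opp run (2,3) (3,4) capped by W -> flip
All flips: (2,2) (2,3) (3,2) (3,4)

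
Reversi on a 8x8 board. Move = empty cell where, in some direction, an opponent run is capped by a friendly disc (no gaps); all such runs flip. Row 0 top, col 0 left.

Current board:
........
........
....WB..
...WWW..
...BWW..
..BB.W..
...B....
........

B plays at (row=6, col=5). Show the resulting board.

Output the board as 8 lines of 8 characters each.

Place B at (6,5); scan 8 dirs for brackets.
Dir NW: first cell '.' (not opp) -> no flip
Dir N: opp run (5,5) (4,5) (3,5) capped by B -> flip
Dir NE: first cell '.' (not opp) -> no flip
Dir W: first cell '.' (not opp) -> no flip
Dir E: first cell '.' (not opp) -> no flip
Dir SW: first cell '.' (not opp) -> no flip
Dir S: first cell '.' (not opp) -> no flip
Dir SE: first cell '.' (not opp) -> no flip
All flips: (3,5) (4,5) (5,5)

Answer: ........
........
....WB..
...WWB..
...BWB..
..BB.B..
...B.B..
........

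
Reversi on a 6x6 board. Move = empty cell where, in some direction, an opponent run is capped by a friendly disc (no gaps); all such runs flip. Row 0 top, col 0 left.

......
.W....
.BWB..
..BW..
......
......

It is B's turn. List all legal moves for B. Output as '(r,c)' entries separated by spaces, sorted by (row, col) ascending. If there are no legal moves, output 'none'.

Answer: (0,1) (1,2) (3,4) (4,3)

Derivation:
(0,0): no bracket -> illegal
(0,1): flips 1 -> legal
(0,2): no bracket -> illegal
(1,0): no bracket -> illegal
(1,2): flips 1 -> legal
(1,3): no bracket -> illegal
(2,0): no bracket -> illegal
(2,4): no bracket -> illegal
(3,1): no bracket -> illegal
(3,4): flips 1 -> legal
(4,2): no bracket -> illegal
(4,3): flips 1 -> legal
(4,4): no bracket -> illegal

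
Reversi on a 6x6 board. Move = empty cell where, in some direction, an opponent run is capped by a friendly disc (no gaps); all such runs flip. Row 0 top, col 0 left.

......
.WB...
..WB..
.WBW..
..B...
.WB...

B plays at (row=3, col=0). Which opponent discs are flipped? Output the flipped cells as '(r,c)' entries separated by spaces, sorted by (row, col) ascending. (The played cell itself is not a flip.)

Answer: (3,1)

Derivation:
Dir NW: edge -> no flip
Dir N: first cell '.' (not opp) -> no flip
Dir NE: first cell '.' (not opp) -> no flip
Dir W: edge -> no flip
Dir E: opp run (3,1) capped by B -> flip
Dir SW: edge -> no flip
Dir S: first cell '.' (not opp) -> no flip
Dir SE: first cell '.' (not opp) -> no flip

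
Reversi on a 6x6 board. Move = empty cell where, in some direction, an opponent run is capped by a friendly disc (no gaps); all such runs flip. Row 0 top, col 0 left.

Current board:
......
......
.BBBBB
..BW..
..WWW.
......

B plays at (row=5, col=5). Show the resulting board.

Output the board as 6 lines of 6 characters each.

Place B at (5,5); scan 8 dirs for brackets.
Dir NW: opp run (4,4) (3,3) capped by B -> flip
Dir N: first cell '.' (not opp) -> no flip
Dir NE: edge -> no flip
Dir W: first cell '.' (not opp) -> no flip
Dir E: edge -> no flip
Dir SW: edge -> no flip
Dir S: edge -> no flip
Dir SE: edge -> no flip
All flips: (3,3) (4,4)

Answer: ......
......
.BBBBB
..BB..
..WWB.
.....B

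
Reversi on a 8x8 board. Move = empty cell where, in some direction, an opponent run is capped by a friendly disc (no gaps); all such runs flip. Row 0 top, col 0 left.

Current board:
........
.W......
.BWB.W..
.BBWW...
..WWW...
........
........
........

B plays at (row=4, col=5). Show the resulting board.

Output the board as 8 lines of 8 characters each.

Place B at (4,5); scan 8 dirs for brackets.
Dir NW: opp run (3,4) capped by B -> flip
Dir N: first cell '.' (not opp) -> no flip
Dir NE: first cell '.' (not opp) -> no flip
Dir W: opp run (4,4) (4,3) (4,2), next='.' -> no flip
Dir E: first cell '.' (not opp) -> no flip
Dir SW: first cell '.' (not opp) -> no flip
Dir S: first cell '.' (not opp) -> no flip
Dir SE: first cell '.' (not opp) -> no flip
All flips: (3,4)

Answer: ........
.W......
.BWB.W..
.BBWB...
..WWWB..
........
........
........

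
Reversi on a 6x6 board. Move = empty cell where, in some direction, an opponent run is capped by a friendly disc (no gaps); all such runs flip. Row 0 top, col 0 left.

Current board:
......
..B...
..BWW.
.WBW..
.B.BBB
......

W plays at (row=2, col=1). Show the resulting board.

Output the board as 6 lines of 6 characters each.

Place W at (2,1); scan 8 dirs for brackets.
Dir NW: first cell '.' (not opp) -> no flip
Dir N: first cell '.' (not opp) -> no flip
Dir NE: opp run (1,2), next='.' -> no flip
Dir W: first cell '.' (not opp) -> no flip
Dir E: opp run (2,2) capped by W -> flip
Dir SW: first cell '.' (not opp) -> no flip
Dir S: first cell 'W' (not opp) -> no flip
Dir SE: opp run (3,2) (4,3), next='.' -> no flip
All flips: (2,2)

Answer: ......
..B...
.WWWW.
.WBW..
.B.BBB
......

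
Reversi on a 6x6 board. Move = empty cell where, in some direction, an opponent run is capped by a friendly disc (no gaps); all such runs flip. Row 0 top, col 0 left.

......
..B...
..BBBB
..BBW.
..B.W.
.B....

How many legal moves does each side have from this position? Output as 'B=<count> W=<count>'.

Answer: B=5 W=4

Derivation:
-- B to move --
(3,5): flips 1 -> legal
(4,3): flips 1 -> legal
(4,5): flips 1 -> legal
(5,3): no bracket -> illegal
(5,4): flips 2 -> legal
(5,5): flips 1 -> legal
B mobility = 5
-- W to move --
(0,1): flips 2 -> legal
(0,2): no bracket -> illegal
(0,3): no bracket -> illegal
(1,1): flips 2 -> legal
(1,3): no bracket -> illegal
(1,4): flips 1 -> legal
(1,5): no bracket -> illegal
(2,1): no bracket -> illegal
(3,1): flips 2 -> legal
(3,5): no bracket -> illegal
(4,0): no bracket -> illegal
(4,1): no bracket -> illegal
(4,3): no bracket -> illegal
(5,0): no bracket -> illegal
(5,2): no bracket -> illegal
(5,3): no bracket -> illegal
W mobility = 4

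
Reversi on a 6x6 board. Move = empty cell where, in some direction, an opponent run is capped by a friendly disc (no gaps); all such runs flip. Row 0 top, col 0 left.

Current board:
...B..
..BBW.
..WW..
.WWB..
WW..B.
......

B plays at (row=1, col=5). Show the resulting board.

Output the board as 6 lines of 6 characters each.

Answer: ...B..
..BBBB
..WW..
.WWB..
WW..B.
......

Derivation:
Place B at (1,5); scan 8 dirs for brackets.
Dir NW: first cell '.' (not opp) -> no flip
Dir N: first cell '.' (not opp) -> no flip
Dir NE: edge -> no flip
Dir W: opp run (1,4) capped by B -> flip
Dir E: edge -> no flip
Dir SW: first cell '.' (not opp) -> no flip
Dir S: first cell '.' (not opp) -> no flip
Dir SE: edge -> no flip
All flips: (1,4)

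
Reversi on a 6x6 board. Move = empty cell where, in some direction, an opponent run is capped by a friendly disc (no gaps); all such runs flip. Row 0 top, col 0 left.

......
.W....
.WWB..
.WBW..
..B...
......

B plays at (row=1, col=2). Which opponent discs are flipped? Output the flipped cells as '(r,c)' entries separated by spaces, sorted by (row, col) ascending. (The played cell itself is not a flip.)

Answer: (2,2)

Derivation:
Dir NW: first cell '.' (not opp) -> no flip
Dir N: first cell '.' (not opp) -> no flip
Dir NE: first cell '.' (not opp) -> no flip
Dir W: opp run (1,1), next='.' -> no flip
Dir E: first cell '.' (not opp) -> no flip
Dir SW: opp run (2,1), next='.' -> no flip
Dir S: opp run (2,2) capped by B -> flip
Dir SE: first cell 'B' (not opp) -> no flip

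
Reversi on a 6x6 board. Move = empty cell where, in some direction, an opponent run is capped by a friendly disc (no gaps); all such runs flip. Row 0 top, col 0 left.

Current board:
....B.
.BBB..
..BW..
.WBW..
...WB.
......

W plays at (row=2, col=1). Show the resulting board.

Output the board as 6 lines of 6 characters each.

Answer: ....B.
.BBB..
.WWW..
.WWW..
...WB.
......

Derivation:
Place W at (2,1); scan 8 dirs for brackets.
Dir NW: first cell '.' (not opp) -> no flip
Dir N: opp run (1,1), next='.' -> no flip
Dir NE: opp run (1,2), next='.' -> no flip
Dir W: first cell '.' (not opp) -> no flip
Dir E: opp run (2,2) capped by W -> flip
Dir SW: first cell '.' (not opp) -> no flip
Dir S: first cell 'W' (not opp) -> no flip
Dir SE: opp run (3,2) capped by W -> flip
All flips: (2,2) (3,2)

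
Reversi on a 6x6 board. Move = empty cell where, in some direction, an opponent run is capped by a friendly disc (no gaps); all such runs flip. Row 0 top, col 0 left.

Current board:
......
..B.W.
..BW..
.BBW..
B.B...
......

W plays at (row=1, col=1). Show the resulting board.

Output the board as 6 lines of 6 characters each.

Place W at (1,1); scan 8 dirs for brackets.
Dir NW: first cell '.' (not opp) -> no flip
Dir N: first cell '.' (not opp) -> no flip
Dir NE: first cell '.' (not opp) -> no flip
Dir W: first cell '.' (not opp) -> no flip
Dir E: opp run (1,2), next='.' -> no flip
Dir SW: first cell '.' (not opp) -> no flip
Dir S: first cell '.' (not opp) -> no flip
Dir SE: opp run (2,2) capped by W -> flip
All flips: (2,2)

Answer: ......
.WB.W.
..WW..
.BBW..
B.B...
......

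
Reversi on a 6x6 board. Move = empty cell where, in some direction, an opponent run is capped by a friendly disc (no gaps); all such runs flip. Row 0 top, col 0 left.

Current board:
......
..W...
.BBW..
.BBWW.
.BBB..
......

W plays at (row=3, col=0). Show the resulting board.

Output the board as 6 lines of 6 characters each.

Answer: ......
..W...
.WBW..
WWWWW.
.BBB..
......

Derivation:
Place W at (3,0); scan 8 dirs for brackets.
Dir NW: edge -> no flip
Dir N: first cell '.' (not opp) -> no flip
Dir NE: opp run (2,1) capped by W -> flip
Dir W: edge -> no flip
Dir E: opp run (3,1) (3,2) capped by W -> flip
Dir SW: edge -> no flip
Dir S: first cell '.' (not opp) -> no flip
Dir SE: opp run (4,1), next='.' -> no flip
All flips: (2,1) (3,1) (3,2)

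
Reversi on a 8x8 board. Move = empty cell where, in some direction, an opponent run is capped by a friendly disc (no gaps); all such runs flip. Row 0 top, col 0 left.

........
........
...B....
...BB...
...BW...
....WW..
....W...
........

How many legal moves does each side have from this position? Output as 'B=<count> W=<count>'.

Answer: B=4 W=4

Derivation:
-- B to move --
(3,5): no bracket -> illegal
(4,5): flips 1 -> legal
(4,6): no bracket -> illegal
(5,3): no bracket -> illegal
(5,6): no bracket -> illegal
(6,3): no bracket -> illegal
(6,5): flips 1 -> legal
(6,6): flips 2 -> legal
(7,3): no bracket -> illegal
(7,4): flips 3 -> legal
(7,5): no bracket -> illegal
B mobility = 4
-- W to move --
(1,2): no bracket -> illegal
(1,3): no bracket -> illegal
(1,4): no bracket -> illegal
(2,2): flips 1 -> legal
(2,4): flips 1 -> legal
(2,5): no bracket -> illegal
(3,2): flips 1 -> legal
(3,5): no bracket -> illegal
(4,2): flips 1 -> legal
(4,5): no bracket -> illegal
(5,2): no bracket -> illegal
(5,3): no bracket -> illegal
W mobility = 4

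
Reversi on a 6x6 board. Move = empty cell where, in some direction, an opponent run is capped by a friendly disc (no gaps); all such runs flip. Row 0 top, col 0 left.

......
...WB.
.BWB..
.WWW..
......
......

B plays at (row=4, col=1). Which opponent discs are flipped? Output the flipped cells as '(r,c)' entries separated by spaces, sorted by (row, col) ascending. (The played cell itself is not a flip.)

Answer: (3,1) (3,2)

Derivation:
Dir NW: first cell '.' (not opp) -> no flip
Dir N: opp run (3,1) capped by B -> flip
Dir NE: opp run (3,2) capped by B -> flip
Dir W: first cell '.' (not opp) -> no flip
Dir E: first cell '.' (not opp) -> no flip
Dir SW: first cell '.' (not opp) -> no flip
Dir S: first cell '.' (not opp) -> no flip
Dir SE: first cell '.' (not opp) -> no flip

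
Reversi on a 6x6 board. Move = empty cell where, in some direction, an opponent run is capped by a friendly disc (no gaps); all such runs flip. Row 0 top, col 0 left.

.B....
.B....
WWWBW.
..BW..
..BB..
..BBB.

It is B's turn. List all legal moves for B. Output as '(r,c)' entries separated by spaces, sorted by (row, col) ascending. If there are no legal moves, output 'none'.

Answer: (1,0) (1,2) (1,5) (2,5) (3,1) (3,4) (4,4)

Derivation:
(1,0): flips 1 -> legal
(1,2): flips 1 -> legal
(1,3): no bracket -> illegal
(1,4): no bracket -> illegal
(1,5): flips 2 -> legal
(2,5): flips 1 -> legal
(3,0): no bracket -> illegal
(3,1): flips 1 -> legal
(3,4): flips 1 -> legal
(3,5): no bracket -> illegal
(4,4): flips 2 -> legal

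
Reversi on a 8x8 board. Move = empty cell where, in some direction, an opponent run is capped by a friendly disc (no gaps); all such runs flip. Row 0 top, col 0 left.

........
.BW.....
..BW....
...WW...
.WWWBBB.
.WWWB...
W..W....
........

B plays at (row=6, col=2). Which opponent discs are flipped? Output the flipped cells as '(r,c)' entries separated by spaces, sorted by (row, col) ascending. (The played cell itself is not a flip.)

Answer: (5,3)

Derivation:
Dir NW: opp run (5,1), next='.' -> no flip
Dir N: opp run (5,2) (4,2), next='.' -> no flip
Dir NE: opp run (5,3) capped by B -> flip
Dir W: first cell '.' (not opp) -> no flip
Dir E: opp run (6,3), next='.' -> no flip
Dir SW: first cell '.' (not opp) -> no flip
Dir S: first cell '.' (not opp) -> no flip
Dir SE: first cell '.' (not opp) -> no flip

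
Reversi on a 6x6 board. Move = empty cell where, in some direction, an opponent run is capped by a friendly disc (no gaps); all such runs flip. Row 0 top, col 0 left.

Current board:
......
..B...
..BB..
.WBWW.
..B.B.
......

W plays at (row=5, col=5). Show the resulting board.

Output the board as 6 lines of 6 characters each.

Answer: ......
..B...
..BB..
.WBWW.
..B.W.
.....W

Derivation:
Place W at (5,5); scan 8 dirs for brackets.
Dir NW: opp run (4,4) capped by W -> flip
Dir N: first cell '.' (not opp) -> no flip
Dir NE: edge -> no flip
Dir W: first cell '.' (not opp) -> no flip
Dir E: edge -> no flip
Dir SW: edge -> no flip
Dir S: edge -> no flip
Dir SE: edge -> no flip
All flips: (4,4)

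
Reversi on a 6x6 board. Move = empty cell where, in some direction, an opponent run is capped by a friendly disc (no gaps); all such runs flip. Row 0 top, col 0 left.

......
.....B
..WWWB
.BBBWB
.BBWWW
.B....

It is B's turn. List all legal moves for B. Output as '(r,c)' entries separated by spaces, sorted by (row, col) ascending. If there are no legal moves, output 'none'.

Answer: (1,1) (1,2) (1,3) (1,4) (2,1) (5,2) (5,3) (5,4) (5,5)

Derivation:
(1,1): flips 1 -> legal
(1,2): flips 1 -> legal
(1,3): flips 3 -> legal
(1,4): flips 1 -> legal
(2,1): flips 3 -> legal
(5,2): flips 2 -> legal
(5,3): flips 2 -> legal
(5,4): flips 1 -> legal
(5,5): flips 2 -> legal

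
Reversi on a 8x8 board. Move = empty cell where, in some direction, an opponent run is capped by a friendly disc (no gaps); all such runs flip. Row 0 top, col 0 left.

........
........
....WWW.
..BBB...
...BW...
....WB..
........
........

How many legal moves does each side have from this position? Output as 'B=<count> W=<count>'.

Answer: B=7 W=6

Derivation:
-- B to move --
(1,3): no bracket -> illegal
(1,4): flips 1 -> legal
(1,5): flips 1 -> legal
(1,6): flips 1 -> legal
(1,7): no bracket -> illegal
(2,3): no bracket -> illegal
(2,7): no bracket -> illegal
(3,5): no bracket -> illegal
(3,6): no bracket -> illegal
(3,7): no bracket -> illegal
(4,5): flips 1 -> legal
(5,3): flips 1 -> legal
(6,3): no bracket -> illegal
(6,4): flips 2 -> legal
(6,5): flips 1 -> legal
B mobility = 7
-- W to move --
(2,1): flips 2 -> legal
(2,2): flips 1 -> legal
(2,3): no bracket -> illegal
(3,1): no bracket -> illegal
(3,5): no bracket -> illegal
(4,1): no bracket -> illegal
(4,2): flips 2 -> legal
(4,5): no bracket -> illegal
(4,6): no bracket -> illegal
(5,2): flips 2 -> legal
(5,3): no bracket -> illegal
(5,6): flips 1 -> legal
(6,4): no bracket -> illegal
(6,5): no bracket -> illegal
(6,6): flips 1 -> legal
W mobility = 6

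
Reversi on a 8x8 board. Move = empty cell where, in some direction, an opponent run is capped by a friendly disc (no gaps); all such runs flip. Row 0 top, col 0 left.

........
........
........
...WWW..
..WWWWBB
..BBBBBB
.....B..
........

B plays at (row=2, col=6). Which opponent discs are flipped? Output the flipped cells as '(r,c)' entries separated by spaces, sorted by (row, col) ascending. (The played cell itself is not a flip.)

Answer: (3,5) (4,4)

Derivation:
Dir NW: first cell '.' (not opp) -> no flip
Dir N: first cell '.' (not opp) -> no flip
Dir NE: first cell '.' (not opp) -> no flip
Dir W: first cell '.' (not opp) -> no flip
Dir E: first cell '.' (not opp) -> no flip
Dir SW: opp run (3,5) (4,4) capped by B -> flip
Dir S: first cell '.' (not opp) -> no flip
Dir SE: first cell '.' (not opp) -> no flip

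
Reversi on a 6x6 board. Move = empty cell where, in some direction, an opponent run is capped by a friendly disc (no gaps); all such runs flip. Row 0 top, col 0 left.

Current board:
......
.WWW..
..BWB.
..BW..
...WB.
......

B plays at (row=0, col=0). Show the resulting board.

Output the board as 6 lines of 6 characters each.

Answer: B.....
.BWW..
..BWB.
..BW..
...WB.
......

Derivation:
Place B at (0,0); scan 8 dirs for brackets.
Dir NW: edge -> no flip
Dir N: edge -> no flip
Dir NE: edge -> no flip
Dir W: edge -> no flip
Dir E: first cell '.' (not opp) -> no flip
Dir SW: edge -> no flip
Dir S: first cell '.' (not opp) -> no flip
Dir SE: opp run (1,1) capped by B -> flip
All flips: (1,1)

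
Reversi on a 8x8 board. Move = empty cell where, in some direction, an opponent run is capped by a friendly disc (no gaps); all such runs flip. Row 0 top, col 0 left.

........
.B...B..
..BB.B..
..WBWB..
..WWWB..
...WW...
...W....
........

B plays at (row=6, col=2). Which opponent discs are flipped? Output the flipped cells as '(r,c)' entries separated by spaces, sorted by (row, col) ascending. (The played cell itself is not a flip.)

Answer: (4,4) (5,3)

Derivation:
Dir NW: first cell '.' (not opp) -> no flip
Dir N: first cell '.' (not opp) -> no flip
Dir NE: opp run (5,3) (4,4) capped by B -> flip
Dir W: first cell '.' (not opp) -> no flip
Dir E: opp run (6,3), next='.' -> no flip
Dir SW: first cell '.' (not opp) -> no flip
Dir S: first cell '.' (not opp) -> no flip
Dir SE: first cell '.' (not opp) -> no flip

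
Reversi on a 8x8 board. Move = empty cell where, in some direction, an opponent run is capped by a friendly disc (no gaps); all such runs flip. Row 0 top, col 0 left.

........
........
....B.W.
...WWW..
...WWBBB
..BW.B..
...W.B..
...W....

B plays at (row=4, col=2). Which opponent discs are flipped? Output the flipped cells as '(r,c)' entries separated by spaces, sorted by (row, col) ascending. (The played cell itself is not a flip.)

Dir NW: first cell '.' (not opp) -> no flip
Dir N: first cell '.' (not opp) -> no flip
Dir NE: opp run (3,3) capped by B -> flip
Dir W: first cell '.' (not opp) -> no flip
Dir E: opp run (4,3) (4,4) capped by B -> flip
Dir SW: first cell '.' (not opp) -> no flip
Dir S: first cell 'B' (not opp) -> no flip
Dir SE: opp run (5,3), next='.' -> no flip

Answer: (3,3) (4,3) (4,4)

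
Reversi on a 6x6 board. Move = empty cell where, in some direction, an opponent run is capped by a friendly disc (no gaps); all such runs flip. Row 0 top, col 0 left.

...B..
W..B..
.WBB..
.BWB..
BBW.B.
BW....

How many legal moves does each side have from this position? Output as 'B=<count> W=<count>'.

-- B to move --
(0,0): no bracket -> illegal
(0,1): no bracket -> illegal
(1,1): flips 1 -> legal
(1,2): no bracket -> illegal
(2,0): flips 1 -> legal
(3,0): no bracket -> illegal
(4,3): flips 1 -> legal
(5,2): flips 3 -> legal
(5,3): flips 1 -> legal
B mobility = 5
-- W to move --
(0,2): no bracket -> illegal
(0,4): no bracket -> illegal
(1,1): no bracket -> illegal
(1,2): flips 1 -> legal
(1,4): flips 1 -> legal
(2,0): flips 1 -> legal
(2,4): flips 3 -> legal
(3,0): flips 1 -> legal
(3,4): flips 1 -> legal
(3,5): no bracket -> illegal
(4,3): no bracket -> illegal
(4,5): no bracket -> illegal
(5,2): no bracket -> illegal
(5,3): no bracket -> illegal
(5,4): no bracket -> illegal
(5,5): no bracket -> illegal
W mobility = 6

Answer: B=5 W=6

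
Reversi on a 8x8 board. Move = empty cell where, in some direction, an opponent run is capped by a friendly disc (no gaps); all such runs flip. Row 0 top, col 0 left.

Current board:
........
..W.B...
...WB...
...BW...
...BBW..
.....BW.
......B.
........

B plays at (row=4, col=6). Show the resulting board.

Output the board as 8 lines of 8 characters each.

Answer: ........
..W.B...
...WB...
...BW...
...BBBB.
.....BB.
......B.
........

Derivation:
Place B at (4,6); scan 8 dirs for brackets.
Dir NW: first cell '.' (not opp) -> no flip
Dir N: first cell '.' (not opp) -> no flip
Dir NE: first cell '.' (not opp) -> no flip
Dir W: opp run (4,5) capped by B -> flip
Dir E: first cell '.' (not opp) -> no flip
Dir SW: first cell 'B' (not opp) -> no flip
Dir S: opp run (5,6) capped by B -> flip
Dir SE: first cell '.' (not opp) -> no flip
All flips: (4,5) (5,6)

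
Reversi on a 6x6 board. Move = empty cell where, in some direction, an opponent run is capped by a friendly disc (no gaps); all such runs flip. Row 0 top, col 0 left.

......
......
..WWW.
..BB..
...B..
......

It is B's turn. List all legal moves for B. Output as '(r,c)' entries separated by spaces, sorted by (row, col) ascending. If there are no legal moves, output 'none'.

(1,1): flips 1 -> legal
(1,2): flips 1 -> legal
(1,3): flips 1 -> legal
(1,4): flips 1 -> legal
(1,5): flips 1 -> legal
(2,1): no bracket -> illegal
(2,5): no bracket -> illegal
(3,1): no bracket -> illegal
(3,4): no bracket -> illegal
(3,5): no bracket -> illegal

Answer: (1,1) (1,2) (1,3) (1,4) (1,5)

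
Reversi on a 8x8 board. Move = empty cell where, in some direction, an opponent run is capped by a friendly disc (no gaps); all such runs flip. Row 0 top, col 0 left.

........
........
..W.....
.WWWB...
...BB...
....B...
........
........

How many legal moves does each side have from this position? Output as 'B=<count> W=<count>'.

Answer: B=4 W=4

Derivation:
-- B to move --
(1,1): flips 2 -> legal
(1,2): no bracket -> illegal
(1,3): no bracket -> illegal
(2,0): no bracket -> illegal
(2,1): flips 1 -> legal
(2,3): flips 1 -> legal
(2,4): no bracket -> illegal
(3,0): flips 3 -> legal
(4,0): no bracket -> illegal
(4,1): no bracket -> illegal
(4,2): no bracket -> illegal
B mobility = 4
-- W to move --
(2,3): no bracket -> illegal
(2,4): no bracket -> illegal
(2,5): no bracket -> illegal
(3,5): flips 1 -> legal
(4,2): no bracket -> illegal
(4,5): no bracket -> illegal
(5,2): no bracket -> illegal
(5,3): flips 1 -> legal
(5,5): flips 1 -> legal
(6,3): no bracket -> illegal
(6,4): no bracket -> illegal
(6,5): flips 2 -> legal
W mobility = 4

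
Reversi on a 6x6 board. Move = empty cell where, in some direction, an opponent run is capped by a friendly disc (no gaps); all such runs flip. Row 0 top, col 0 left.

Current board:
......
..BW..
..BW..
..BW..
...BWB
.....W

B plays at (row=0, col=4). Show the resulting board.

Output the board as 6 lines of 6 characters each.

Place B at (0,4); scan 8 dirs for brackets.
Dir NW: edge -> no flip
Dir N: edge -> no flip
Dir NE: edge -> no flip
Dir W: first cell '.' (not opp) -> no flip
Dir E: first cell '.' (not opp) -> no flip
Dir SW: opp run (1,3) capped by B -> flip
Dir S: first cell '.' (not opp) -> no flip
Dir SE: first cell '.' (not opp) -> no flip
All flips: (1,3)

Answer: ....B.
..BB..
..BW..
..BW..
...BWB
.....W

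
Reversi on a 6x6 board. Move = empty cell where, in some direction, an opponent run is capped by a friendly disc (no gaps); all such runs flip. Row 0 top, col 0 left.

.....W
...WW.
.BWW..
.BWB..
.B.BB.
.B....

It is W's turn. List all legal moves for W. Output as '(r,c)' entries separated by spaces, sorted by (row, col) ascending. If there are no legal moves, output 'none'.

Answer: (1,0) (2,0) (3,0) (3,4) (4,0) (5,0) (5,3) (5,4) (5,5)

Derivation:
(1,0): flips 1 -> legal
(1,1): no bracket -> illegal
(1,2): no bracket -> illegal
(2,0): flips 1 -> legal
(2,4): no bracket -> illegal
(3,0): flips 1 -> legal
(3,4): flips 1 -> legal
(3,5): no bracket -> illegal
(4,0): flips 1 -> legal
(4,2): no bracket -> illegal
(4,5): no bracket -> illegal
(5,0): flips 1 -> legal
(5,2): no bracket -> illegal
(5,3): flips 2 -> legal
(5,4): flips 1 -> legal
(5,5): flips 2 -> legal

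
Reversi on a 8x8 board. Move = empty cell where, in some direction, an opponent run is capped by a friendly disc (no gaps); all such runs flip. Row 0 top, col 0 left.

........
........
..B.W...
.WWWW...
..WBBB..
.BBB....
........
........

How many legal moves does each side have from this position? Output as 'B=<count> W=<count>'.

Answer: B=8 W=12

Derivation:
-- B to move --
(1,3): no bracket -> illegal
(1,4): flips 2 -> legal
(1,5): flips 3 -> legal
(2,0): flips 2 -> legal
(2,1): flips 1 -> legal
(2,3): flips 2 -> legal
(2,5): flips 1 -> legal
(3,0): no bracket -> illegal
(3,5): no bracket -> illegal
(4,0): flips 1 -> legal
(4,1): flips 1 -> legal
B mobility = 8
-- W to move --
(1,1): flips 1 -> legal
(1,2): flips 1 -> legal
(1,3): flips 1 -> legal
(2,1): no bracket -> illegal
(2,3): no bracket -> illegal
(3,5): no bracket -> illegal
(3,6): no bracket -> illegal
(4,0): no bracket -> illegal
(4,1): no bracket -> illegal
(4,6): flips 3 -> legal
(5,0): no bracket -> illegal
(5,4): flips 2 -> legal
(5,5): flips 1 -> legal
(5,6): flips 1 -> legal
(6,0): flips 1 -> legal
(6,1): flips 2 -> legal
(6,2): flips 1 -> legal
(6,3): flips 2 -> legal
(6,4): flips 1 -> legal
W mobility = 12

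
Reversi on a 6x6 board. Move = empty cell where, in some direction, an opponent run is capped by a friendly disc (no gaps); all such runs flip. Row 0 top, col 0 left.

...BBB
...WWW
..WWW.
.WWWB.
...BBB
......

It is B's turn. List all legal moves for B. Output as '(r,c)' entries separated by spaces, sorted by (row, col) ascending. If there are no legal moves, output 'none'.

(0,2): no bracket -> illegal
(1,1): flips 2 -> legal
(1,2): flips 1 -> legal
(2,0): no bracket -> illegal
(2,1): flips 1 -> legal
(2,5): flips 2 -> legal
(3,0): flips 3 -> legal
(3,5): no bracket -> illegal
(4,0): flips 3 -> legal
(4,1): flips 3 -> legal
(4,2): no bracket -> illegal

Answer: (1,1) (1,2) (2,1) (2,5) (3,0) (4,0) (4,1)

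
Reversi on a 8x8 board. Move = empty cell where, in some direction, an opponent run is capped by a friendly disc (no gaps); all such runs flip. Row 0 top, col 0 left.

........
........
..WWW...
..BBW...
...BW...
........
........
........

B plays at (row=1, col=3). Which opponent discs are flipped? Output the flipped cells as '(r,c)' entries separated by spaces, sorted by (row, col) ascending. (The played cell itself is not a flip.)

Answer: (2,3)

Derivation:
Dir NW: first cell '.' (not opp) -> no flip
Dir N: first cell '.' (not opp) -> no flip
Dir NE: first cell '.' (not opp) -> no flip
Dir W: first cell '.' (not opp) -> no flip
Dir E: first cell '.' (not opp) -> no flip
Dir SW: opp run (2,2), next='.' -> no flip
Dir S: opp run (2,3) capped by B -> flip
Dir SE: opp run (2,4), next='.' -> no flip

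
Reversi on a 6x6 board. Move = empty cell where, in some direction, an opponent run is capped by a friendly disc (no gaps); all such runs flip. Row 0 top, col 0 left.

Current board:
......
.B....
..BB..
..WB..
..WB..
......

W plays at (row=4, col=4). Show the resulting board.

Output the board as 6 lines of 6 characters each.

Place W at (4,4); scan 8 dirs for brackets.
Dir NW: opp run (3,3) (2,2) (1,1), next='.' -> no flip
Dir N: first cell '.' (not opp) -> no flip
Dir NE: first cell '.' (not opp) -> no flip
Dir W: opp run (4,3) capped by W -> flip
Dir E: first cell '.' (not opp) -> no flip
Dir SW: first cell '.' (not opp) -> no flip
Dir S: first cell '.' (not opp) -> no flip
Dir SE: first cell '.' (not opp) -> no flip
All flips: (4,3)

Answer: ......
.B....
..BB..
..WB..
..WWW.
......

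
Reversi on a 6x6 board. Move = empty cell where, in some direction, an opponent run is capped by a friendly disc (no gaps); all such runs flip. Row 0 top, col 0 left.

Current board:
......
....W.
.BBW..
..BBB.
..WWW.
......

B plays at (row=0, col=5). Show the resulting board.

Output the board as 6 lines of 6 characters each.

Answer: .....B
....B.
.BBB..
..BBB.
..WWW.
......

Derivation:
Place B at (0,5); scan 8 dirs for brackets.
Dir NW: edge -> no flip
Dir N: edge -> no flip
Dir NE: edge -> no flip
Dir W: first cell '.' (not opp) -> no flip
Dir E: edge -> no flip
Dir SW: opp run (1,4) (2,3) capped by B -> flip
Dir S: first cell '.' (not opp) -> no flip
Dir SE: edge -> no flip
All flips: (1,4) (2,3)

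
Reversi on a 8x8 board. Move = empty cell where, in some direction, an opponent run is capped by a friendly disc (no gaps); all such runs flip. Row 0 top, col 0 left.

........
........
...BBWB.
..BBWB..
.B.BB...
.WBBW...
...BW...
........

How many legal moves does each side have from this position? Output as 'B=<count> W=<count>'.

Answer: B=9 W=12

Derivation:
-- B to move --
(1,4): no bracket -> illegal
(1,5): flips 1 -> legal
(1,6): flips 2 -> legal
(3,6): no bracket -> illegal
(4,0): no bracket -> illegal
(4,2): no bracket -> illegal
(4,5): flips 2 -> legal
(5,0): flips 1 -> legal
(5,5): flips 1 -> legal
(6,0): no bracket -> illegal
(6,1): flips 1 -> legal
(6,2): no bracket -> illegal
(6,5): flips 2 -> legal
(7,3): no bracket -> illegal
(7,4): flips 2 -> legal
(7,5): flips 1 -> legal
B mobility = 9
-- W to move --
(1,2): flips 1 -> legal
(1,3): no bracket -> illegal
(1,4): flips 1 -> legal
(1,5): no bracket -> illegal
(1,6): no bracket -> illegal
(1,7): no bracket -> illegal
(2,1): flips 2 -> legal
(2,2): flips 2 -> legal
(2,7): flips 1 -> legal
(3,0): no bracket -> illegal
(3,1): flips 3 -> legal
(3,6): flips 1 -> legal
(3,7): no bracket -> illegal
(4,0): no bracket -> illegal
(4,2): flips 1 -> legal
(4,5): flips 1 -> legal
(4,6): no bracket -> illegal
(5,0): no bracket -> illegal
(5,5): no bracket -> illegal
(6,1): flips 2 -> legal
(6,2): flips 1 -> legal
(7,2): flips 1 -> legal
(7,3): no bracket -> illegal
(7,4): no bracket -> illegal
W mobility = 12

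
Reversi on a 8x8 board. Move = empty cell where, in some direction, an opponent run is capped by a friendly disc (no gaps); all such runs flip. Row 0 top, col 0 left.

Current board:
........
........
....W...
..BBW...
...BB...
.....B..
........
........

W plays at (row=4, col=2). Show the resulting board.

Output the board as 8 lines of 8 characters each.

Answer: ........
........
....W...
..BWW...
..WBB...
.....B..
........
........

Derivation:
Place W at (4,2); scan 8 dirs for brackets.
Dir NW: first cell '.' (not opp) -> no flip
Dir N: opp run (3,2), next='.' -> no flip
Dir NE: opp run (3,3) capped by W -> flip
Dir W: first cell '.' (not opp) -> no flip
Dir E: opp run (4,3) (4,4), next='.' -> no flip
Dir SW: first cell '.' (not opp) -> no flip
Dir S: first cell '.' (not opp) -> no flip
Dir SE: first cell '.' (not opp) -> no flip
All flips: (3,3)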